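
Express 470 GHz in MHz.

470000 MHz

giga = 10⁹, mega = 10⁶; factor is 10³.
470 × 10³ = 470000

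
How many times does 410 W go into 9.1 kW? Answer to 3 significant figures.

(9.1 × 10³) / (410) = 0.0222 × 10³

22.2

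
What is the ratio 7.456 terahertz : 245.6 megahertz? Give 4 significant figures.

(7.456e12) / (245.6e6) = 0.030358e6

30360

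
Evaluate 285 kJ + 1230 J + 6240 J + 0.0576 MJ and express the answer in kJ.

In kJ:
  285 kJ → 285
  1230 J = 1230 × 10⁻³ kJ = 1.23
  6240 J = 6240 × 10⁻³ kJ = 6.24
  0.0576 MJ = 0.0576 × 10³ kJ = 57.6
Sum: 285 + 1.23 + 6.24 + 57.6 = 350.07

350.07 kJ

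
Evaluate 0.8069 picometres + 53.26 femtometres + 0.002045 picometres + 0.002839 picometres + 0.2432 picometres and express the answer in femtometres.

In femtometres:
  0.8069 picometres = 0.8069 × 10³ femtometres = 806.9
  53.26 femtometres → 53.26
  0.002045 picometres = 0.002045 × 10³ femtometres = 2.045
  0.002839 picometres = 0.002839 × 10³ femtometres = 2.839
  0.2432 picometres = 0.2432 × 10³ femtometres = 243.2
Sum: 806.9 + 53.26 + 2.045 + 2.839 + 243.2 = 1108.244

1108.244 femtometres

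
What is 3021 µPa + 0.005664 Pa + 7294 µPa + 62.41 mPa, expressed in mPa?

In mPa:
  3021 µPa = 3021 × 10⁻³ mPa = 3.021
  0.005664 Pa = 0.005664 × 10³ mPa = 5.664
  7294 µPa = 7294 × 10⁻³ mPa = 7.294
  62.41 mPa → 62.41
Sum: 3.021 + 5.664 + 7.294 + 62.41 = 78.389

78.389 mPa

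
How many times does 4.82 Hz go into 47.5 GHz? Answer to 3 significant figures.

(47.5e9) / (4.82) = 9.855e9

9850000000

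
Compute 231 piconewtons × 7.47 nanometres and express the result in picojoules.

0.00000172557 picojoules

231e-12 × 7.47e-9 = 1725.57e-21 J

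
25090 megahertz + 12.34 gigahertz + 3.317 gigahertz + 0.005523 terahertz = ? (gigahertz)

In gigahertz:
  25090 megahertz = 25090 × 10^-3 gigahertz = 25.09
  12.34 gigahertz → 12.34
  3.317 gigahertz → 3.317
  0.005523 terahertz = 0.005523 × 10^3 gigahertz = 5.523
Sum: 25.09 + 12.34 + 3.317 + 5.523 = 46.27

46.27 gigahertz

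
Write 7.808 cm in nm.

78080000 nm

centi = 10⁻², nano = 10⁻⁹; factor is 10⁷.
7.808 × 10⁷ = 78080000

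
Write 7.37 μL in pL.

micro = 10^-6, pico = 10^-12; factor is 10^6.
7.37 × 10^6 = 7370000

7370000 pL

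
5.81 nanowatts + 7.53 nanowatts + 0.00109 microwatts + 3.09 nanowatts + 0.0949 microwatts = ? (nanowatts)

In nanowatts:
  5.81 nanowatts → 5.81
  7.53 nanowatts → 7.53
  0.00109 microwatts = 0.00109e3 nanowatts = 1.09
  3.09 nanowatts → 3.09
  0.0949 microwatts = 0.0949e3 nanowatts = 94.9
Sum: 5.81 + 7.53 + 1.09 + 3.09 + 94.9 = 112.42

112.42 nanowatts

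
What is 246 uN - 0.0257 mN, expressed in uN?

In uN:
  246 uN → 246
  0.0257 mN = 0.0257 × 10^3 uN = 25.7
Difference: 246 - 25.7 = 220.3

220.3 uN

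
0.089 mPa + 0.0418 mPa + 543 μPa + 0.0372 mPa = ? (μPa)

711 μPa

In μPa:
  0.089 mPa = 0.089 × 10^3 μPa = 89
  0.0418 mPa = 0.0418 × 10^3 μPa = 41.8
  543 μPa → 543
  0.0372 mPa = 0.0372 × 10^3 μPa = 37.2
Sum: 89 + 41.8 + 543 + 37.2 = 711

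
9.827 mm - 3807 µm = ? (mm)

6.02 mm

In mm:
  9.827 mm → 9.827
  3807 µm = 3807 × 10^-3 mm = 3.807
Difference: 9.827 - 3.807 = 6.02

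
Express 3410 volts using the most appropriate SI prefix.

= 3.41e3 volts; 1e3 is kilo.

3.41 kilovolts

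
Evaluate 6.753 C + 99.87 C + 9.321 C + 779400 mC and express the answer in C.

895.344 C

In C:
  6.753 C → 6.753
  99.87 C → 99.87
  9.321 C → 9.321
  779400 mC = 779400 × 10⁻³ C = 779.4
Sum: 6.753 + 99.87 + 9.321 + 779.4 = 895.344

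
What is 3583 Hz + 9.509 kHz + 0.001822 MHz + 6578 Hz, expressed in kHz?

21.492 kHz

In kHz:
  3583 Hz = 3583e-3 kHz = 3.583
  9.509 kHz → 9.509
  0.001822 MHz = 0.001822e3 kHz = 1.822
  6578 Hz = 6578e-3 kHz = 6.578
Sum: 3.583 + 9.509 + 1.822 + 6.578 = 21.492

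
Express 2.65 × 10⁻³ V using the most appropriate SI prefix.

2.65 mV

= 2.65 × 10⁻³ V; 10⁻³ is milli.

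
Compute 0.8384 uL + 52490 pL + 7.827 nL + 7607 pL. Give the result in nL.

In nL:
  0.8384 uL = 0.8384 × 10^3 nL = 838.4
  52490 pL = 52490 × 10^-3 nL = 52.49
  7.827 nL → 7.827
  7607 pL = 7607 × 10^-3 nL = 7.607
Sum: 838.4 + 52.49 + 7.827 + 7.607 = 906.324

906.324 nL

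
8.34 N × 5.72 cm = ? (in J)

8.34 × 5.72 × 10⁻² = 47.7048 × 10⁻² J

0.477048 J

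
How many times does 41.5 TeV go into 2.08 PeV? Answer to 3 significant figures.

(2.08 × 10^15) / (41.5 × 10^12) = 0.05012 × 10^3

50.1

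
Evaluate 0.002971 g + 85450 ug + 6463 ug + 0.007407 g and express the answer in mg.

In mg:
  0.002971 g = 0.002971e3 mg = 2.971
  85450 ug = 85450e-3 mg = 85.45
  6463 ug = 6463e-3 mg = 6.463
  0.007407 g = 0.007407e3 mg = 7.407
Sum: 2.971 + 85.45 + 6.463 + 7.407 = 102.291

102.291 mg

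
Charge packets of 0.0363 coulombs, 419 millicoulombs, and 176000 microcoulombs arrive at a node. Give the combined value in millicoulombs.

631.3 millicoulombs

In millicoulombs:
  0.0363 coulombs = 0.0363e3 millicoulombs = 36.3
  419 millicoulombs → 419
  176000 microcoulombs = 176000e-3 millicoulombs = 176
Sum: 36.3 + 419 + 176 = 631.3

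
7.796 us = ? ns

micro = 10⁻⁶, nano = 10⁻⁹; factor is 10³.
7.796 × 10³ = 7796

7796 ns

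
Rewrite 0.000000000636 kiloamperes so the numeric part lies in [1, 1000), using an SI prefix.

= 636 × 10^-9 amperes; 10^-9 is nano.

636 nanoamperes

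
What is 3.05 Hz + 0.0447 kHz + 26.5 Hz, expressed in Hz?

74.25 Hz

In Hz:
  3.05 Hz → 3.05
  0.0447 kHz = 0.0447e3 Hz = 44.7
  26.5 Hz → 26.5
Sum: 3.05 + 44.7 + 26.5 = 74.25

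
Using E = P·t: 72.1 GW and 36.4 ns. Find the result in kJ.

72.1 × 10^9 × 36.4 × 10^-9 = 2624.44 J

2.62444 kJ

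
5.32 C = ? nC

5320000000 nC

(no prefix) = 1e0, nano = 1e-9; factor is 1e9.
5.32 × 1e9 = 5320000000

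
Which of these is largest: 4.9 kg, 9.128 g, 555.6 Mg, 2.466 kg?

555.6 Mg

4.9 kg = 4900 g
9.128 g = 9.128 g
555.6 Mg = 555600000 g
2.466 kg = 2466 g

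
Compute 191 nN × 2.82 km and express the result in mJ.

0.53862 mJ

191 × 10⁻⁹ × 2.82 × 10³ = 538.62 × 10⁻⁶ J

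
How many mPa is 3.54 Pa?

(no prefix) = 10⁰, milli = 10⁻³; factor is 10³.
3.54 × 10³ = 3540

3540 mPa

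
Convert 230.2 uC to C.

micro = 10^-6, (no prefix) = 10^0; factor is 10^-6.
230.2 × 10^-6 = 0.0002302

0.0002302 C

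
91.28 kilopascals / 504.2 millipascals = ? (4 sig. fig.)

181000

(91.28e3) / (504.2e-3) = 0.18104e6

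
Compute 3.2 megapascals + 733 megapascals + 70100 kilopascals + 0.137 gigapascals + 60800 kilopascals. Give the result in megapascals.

1004.1 megapascals

In megapascals:
  3.2 megapascals → 3.2
  733 megapascals → 733
  70100 kilopascals = 70100e-3 megapascals = 70.1
  0.137 gigapascals = 0.137e3 megapascals = 137
  60800 kilopascals = 60800e-3 megapascals = 60.8
Sum: 3.2 + 733 + 70.1 + 137 + 60.8 = 1004.1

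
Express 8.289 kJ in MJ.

0.008289 MJ

kilo = 1e3, mega = 1e6; factor is 1e-3.
8.289 × 1e-3 = 0.008289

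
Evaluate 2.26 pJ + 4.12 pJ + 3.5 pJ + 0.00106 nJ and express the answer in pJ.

In pJ:
  2.26 pJ → 2.26
  4.12 pJ → 4.12
  3.5 pJ → 3.5
  0.00106 nJ = 0.00106e3 pJ = 1.06
Sum: 2.26 + 4.12 + 3.5 + 1.06 = 10.94

10.94 pJ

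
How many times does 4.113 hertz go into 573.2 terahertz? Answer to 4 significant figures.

(573.2e12) / (4.113) = 139.36e12

139400000000000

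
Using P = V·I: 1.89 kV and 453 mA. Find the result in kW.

0.85617 kW

1.89 × 10³ × 453 × 10⁻³ = 856.17 W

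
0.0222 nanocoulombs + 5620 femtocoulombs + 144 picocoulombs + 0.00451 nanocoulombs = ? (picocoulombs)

176.33 picocoulombs

In picocoulombs:
  0.0222 nanocoulombs = 0.0222e3 picocoulombs = 22.2
  5620 femtocoulombs = 5620e-3 picocoulombs = 5.62
  144 picocoulombs → 144
  0.00451 nanocoulombs = 0.00451e3 picocoulombs = 4.51
Sum: 22.2 + 5.62 + 144 + 4.51 = 176.33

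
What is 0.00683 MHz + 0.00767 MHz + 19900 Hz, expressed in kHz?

In kHz:
  0.00683 MHz = 0.00683 × 10^3 kHz = 6.83
  0.00767 MHz = 0.00767 × 10^3 kHz = 7.67
  19900 Hz = 19900 × 10^-3 kHz = 19.9
Sum: 6.83 + 7.67 + 19.9 = 34.4

34.4 kHz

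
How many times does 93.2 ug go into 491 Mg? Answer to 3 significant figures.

(491 × 10^6) / (93.2 × 10^-6) = 5.268 × 10^12

5270000000000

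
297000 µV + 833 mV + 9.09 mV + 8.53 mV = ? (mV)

1147.62 mV

In mV:
  297000 µV = 297000 × 10⁻³ mV = 297
  833 mV → 833
  9.09 mV → 9.09
  8.53 mV → 8.53
Sum: 297 + 833 + 9.09 + 8.53 = 1147.62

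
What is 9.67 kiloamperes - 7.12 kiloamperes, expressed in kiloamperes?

In kiloamperes:
  9.67 kiloamperes → 9.67
  7.12 kiloamperes → 7.12
Difference: 9.67 - 7.12 = 2.55

2.55 kiloamperes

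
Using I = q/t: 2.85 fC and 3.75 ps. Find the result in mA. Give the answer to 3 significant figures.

0.760 mA

(2.85 × 10^-15) / (3.75 × 10^-12) = 0.76 × 10^-3 A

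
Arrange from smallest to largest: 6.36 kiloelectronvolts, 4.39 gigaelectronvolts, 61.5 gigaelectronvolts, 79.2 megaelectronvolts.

6.36 kiloelectronvolts = 6360 electronvolts
4.39 gigaelectronvolts = 4390000000 electronvolts
61.5 gigaelectronvolts = 61500000000 electronvolts
79.2 megaelectronvolts = 79200000 electronvolts

6.36 kiloelectronvolts < 79.2 megaelectronvolts < 4.39 gigaelectronvolts < 61.5 gigaelectronvolts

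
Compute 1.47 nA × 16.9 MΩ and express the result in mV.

1.47 × 10^-9 × 16.9 × 10^6 = 24.843 × 10^-3 V

24.843 mV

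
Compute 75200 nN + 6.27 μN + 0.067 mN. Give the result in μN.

148.47 μN

In μN:
  75200 nN = 75200 × 10⁻³ μN = 75.2
  6.27 μN → 6.27
  0.067 mN = 0.067 × 10³ μN = 67
Sum: 75.2 + 6.27 + 67 = 148.47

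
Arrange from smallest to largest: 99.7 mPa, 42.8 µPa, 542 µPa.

42.8 µPa < 542 µPa < 99.7 mPa

99.7 mPa = 0.0997 Pa
42.8 µPa = 0.0000428 Pa
542 µPa = 0.000542 Pa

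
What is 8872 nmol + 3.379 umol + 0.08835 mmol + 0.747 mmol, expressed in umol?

In umol:
  8872 nmol = 8872 × 10^-3 umol = 8.872
  3.379 umol → 3.379
  0.08835 mmol = 0.08835 × 10^3 umol = 88.35
  0.747 mmol = 0.747 × 10^3 umol = 747
Sum: 8.872 + 3.379 + 88.35 + 747 = 847.601

847.601 umol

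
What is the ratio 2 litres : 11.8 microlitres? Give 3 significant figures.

(2) / (11.8 × 10⁻⁶) = 0.1695 × 10⁶

169000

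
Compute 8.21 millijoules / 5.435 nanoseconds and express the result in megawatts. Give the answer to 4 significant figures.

1.511 megawatts

(8.21e-3) / (5.435e-9) = 1.51058e6 W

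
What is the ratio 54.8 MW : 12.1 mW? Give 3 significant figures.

(54.8 × 10^6) / (12.1 × 10^-3) = 4.529 × 10^9

4530000000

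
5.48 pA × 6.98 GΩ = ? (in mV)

5.48 × 10^-12 × 6.98 × 10^9 = 38.2504 × 10^-3 V

38.2504 mV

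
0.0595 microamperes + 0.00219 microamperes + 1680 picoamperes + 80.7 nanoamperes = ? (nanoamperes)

144.07 nanoamperes

In nanoamperes:
  0.0595 microamperes = 0.0595 × 10³ nanoamperes = 59.5
  0.00219 microamperes = 0.00219 × 10³ nanoamperes = 2.19
  1680 picoamperes = 1680 × 10⁻³ nanoamperes = 1.68
  80.7 nanoamperes → 80.7
Sum: 59.5 + 2.19 + 1.68 + 80.7 = 144.07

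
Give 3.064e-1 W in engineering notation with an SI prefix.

= 306.4e-3 W; 1e-3 is milli.

306.4 mW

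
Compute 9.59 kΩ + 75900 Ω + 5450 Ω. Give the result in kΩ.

In kΩ:
  9.59 kΩ → 9.59
  75900 Ω = 75900 × 10^-3 kΩ = 75.9
  5450 Ω = 5450 × 10^-3 kΩ = 5.45
Sum: 9.59 + 75.9 + 5.45 = 90.94

90.94 kΩ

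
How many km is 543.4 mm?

0.0005434 km

milli = 10⁻³, kilo = 10³; factor is 10⁻⁶.
543.4 × 10⁻⁶ = 0.0005434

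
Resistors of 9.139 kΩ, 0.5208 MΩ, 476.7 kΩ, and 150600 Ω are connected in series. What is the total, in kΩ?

In kΩ:
  9.139 kΩ → 9.139
  0.5208 MΩ = 0.5208 × 10^3 kΩ = 520.8
  476.7 kΩ → 476.7
  150600 Ω = 150600 × 10^-3 kΩ = 150.6
Sum: 9.139 + 520.8 + 476.7 + 150.6 = 1157.239

1157.239 kΩ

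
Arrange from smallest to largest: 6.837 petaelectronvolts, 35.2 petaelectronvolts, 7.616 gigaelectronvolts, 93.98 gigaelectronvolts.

7.616 gigaelectronvolts < 93.98 gigaelectronvolts < 6.837 petaelectronvolts < 35.2 petaelectronvolts

6.837 petaelectronvolts = 6837000000000000 electronvolts
35.2 petaelectronvolts = 35200000000000000 electronvolts
7.616 gigaelectronvolts = 7616000000 electronvolts
93.98 gigaelectronvolts = 93980000000 electronvolts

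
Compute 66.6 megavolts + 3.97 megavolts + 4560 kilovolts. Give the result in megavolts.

75.13 megavolts

In megavolts:
  66.6 megavolts → 66.6
  3.97 megavolts → 3.97
  4560 kilovolts = 4560 × 10⁻³ megavolts = 4.56
Sum: 66.6 + 3.97 + 4.56 = 75.13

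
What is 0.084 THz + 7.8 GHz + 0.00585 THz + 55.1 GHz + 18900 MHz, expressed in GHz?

In GHz:
  0.084 THz = 0.084e3 GHz = 84
  7.8 GHz → 7.8
  0.00585 THz = 0.00585e3 GHz = 5.85
  55.1 GHz → 55.1
  18900 MHz = 18900e-3 GHz = 18.9
Sum: 84 + 7.8 + 5.85 + 55.1 + 18.9 = 171.65

171.65 GHz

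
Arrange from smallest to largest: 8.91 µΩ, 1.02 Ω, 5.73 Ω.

8.91 µΩ = 0.00000891 Ω
1.02 Ω = 1.02 Ω
5.73 Ω = 5.73 Ω

8.91 µΩ < 1.02 Ω < 5.73 Ω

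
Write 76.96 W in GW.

0.00000007696 GW

(no prefix) = 1e0, giga = 1e9; factor is 1e-9.
76.96 × 1e-9 = 0.00000007696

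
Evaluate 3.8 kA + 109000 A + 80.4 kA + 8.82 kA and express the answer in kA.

In kA:
  3.8 kA → 3.8
  109000 A = 109000 × 10⁻³ kA = 109
  80.4 kA → 80.4
  8.82 kA → 8.82
Sum: 3.8 + 109 + 80.4 + 8.82 = 202.02

202.02 kA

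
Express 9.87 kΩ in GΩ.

kilo = 10³, giga = 10⁹; factor is 10⁻⁶.
9.87 × 10⁻⁶ = 0.00000987

0.00000987 GΩ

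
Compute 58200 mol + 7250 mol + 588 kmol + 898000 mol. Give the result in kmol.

1551.45 kmol

In kmol:
  58200 mol = 58200 × 10⁻³ kmol = 58.2
  7250 mol = 7250 × 10⁻³ kmol = 7.25
  588 kmol → 588
  898000 mol = 898000 × 10⁻³ kmol = 898
Sum: 58.2 + 7.25 + 588 + 898 = 1551.45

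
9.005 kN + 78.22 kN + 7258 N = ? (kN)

94.483 kN

In kN:
  9.005 kN → 9.005
  78.22 kN → 78.22
  7258 N = 7258e-3 kN = 7.258
Sum: 9.005 + 78.22 + 7.258 = 94.483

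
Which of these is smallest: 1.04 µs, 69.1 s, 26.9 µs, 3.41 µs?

1.04 µs

1.04 µs = 0.00000104 s
69.1 s = 69.1 s
26.9 µs = 0.0000269 s
3.41 µs = 0.00000341 s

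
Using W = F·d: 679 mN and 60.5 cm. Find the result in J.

679 × 10⁻³ × 60.5 × 10⁻² = 41079.5 × 10⁻⁵ J

0.410795 J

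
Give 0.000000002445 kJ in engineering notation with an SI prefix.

= 2.445 × 10⁻⁶ J; 10⁻⁶ is micro.

2.445 uJ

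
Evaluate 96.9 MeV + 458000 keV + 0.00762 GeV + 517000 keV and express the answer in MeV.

1079.52 MeV

In MeV:
  96.9 MeV → 96.9
  458000 keV = 458000 × 10^-3 MeV = 458
  0.00762 GeV = 0.00762 × 10^3 MeV = 7.62
  517000 keV = 517000 × 10^-3 MeV = 517
Sum: 96.9 + 458 + 7.62 + 517 = 1079.52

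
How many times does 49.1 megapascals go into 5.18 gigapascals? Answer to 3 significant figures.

105

(5.18 × 10⁹) / (49.1 × 10⁶) = 0.1055 × 10³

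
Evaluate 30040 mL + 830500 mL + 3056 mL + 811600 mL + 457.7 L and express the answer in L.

2132.896 L

In L:
  30040 mL = 30040 × 10^-3 L = 30.04
  830500 mL = 830500 × 10^-3 L = 830.5
  3056 mL = 3056 × 10^-3 L = 3.056
  811600 mL = 811600 × 10^-3 L = 811.6
  457.7 L → 457.7
Sum: 30.04 + 830.5 + 3.056 + 811.6 + 457.7 = 2132.896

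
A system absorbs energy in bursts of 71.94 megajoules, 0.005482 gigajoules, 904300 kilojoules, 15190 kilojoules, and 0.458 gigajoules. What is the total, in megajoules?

1454.912 megajoules

In megajoules:
  71.94 megajoules → 71.94
  0.005482 gigajoules = 0.005482e3 megajoules = 5.482
  904300 kilojoules = 904300e-3 megajoules = 904.3
  15190 kilojoules = 15190e-3 megajoules = 15.19
  0.458 gigajoules = 0.458e3 megajoules = 458
Sum: 71.94 + 5.482 + 904.3 + 15.19 + 458 = 1454.912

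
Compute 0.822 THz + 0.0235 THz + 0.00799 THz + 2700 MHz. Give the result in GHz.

In GHz:
  0.822 THz = 0.822 × 10^3 GHz = 822
  0.0235 THz = 0.0235 × 10^3 GHz = 23.5
  0.00799 THz = 0.00799 × 10^3 GHz = 7.99
  2700 MHz = 2700 × 10^-3 GHz = 2.7
Sum: 822 + 23.5 + 7.99 + 2.7 = 856.19

856.19 GHz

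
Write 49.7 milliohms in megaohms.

milli = 10⁻³, mega = 10⁶; factor is 10⁻⁹.
49.7 × 10⁻⁹ = 0.0000000497

0.0000000497 megaohms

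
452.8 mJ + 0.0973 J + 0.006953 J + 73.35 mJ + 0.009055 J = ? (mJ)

639.458 mJ

In mJ:
  452.8 mJ → 452.8
  0.0973 J = 0.0973 × 10³ mJ = 97.3
  0.006953 J = 0.006953 × 10³ mJ = 6.953
  73.35 mJ → 73.35
  0.009055 J = 0.009055 × 10³ mJ = 9.055
Sum: 452.8 + 97.3 + 6.953 + 73.35 + 9.055 = 639.458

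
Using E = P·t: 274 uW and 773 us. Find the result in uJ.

0.211802 uJ

274 × 10^-6 × 773 × 10^-6 = 211802 × 10^-12 J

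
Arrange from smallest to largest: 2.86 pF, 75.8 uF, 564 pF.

2.86 pF = 0.00000000000286 F
75.8 uF = 0.0000758 F
564 pF = 0.000000000564 F

2.86 pF < 564 pF < 75.8 uF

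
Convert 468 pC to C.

pico = 1e-12, (no prefix) = 1e0; factor is 1e-12.
468 × 1e-12 = 0.000000000468

0.000000000468 C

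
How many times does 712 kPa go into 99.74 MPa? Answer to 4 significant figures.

(99.74 × 10^6) / (712 × 10^3) = 0.14008 × 10^3

140.1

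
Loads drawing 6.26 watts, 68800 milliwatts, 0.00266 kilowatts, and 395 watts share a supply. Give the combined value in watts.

In watts:
  6.26 watts → 6.26
  68800 milliwatts = 68800 × 10⁻³ watts = 68.8
  0.00266 kilowatts = 0.00266 × 10³ watts = 2.66
  395 watts → 395
Sum: 6.26 + 68.8 + 2.66 + 395 = 472.72

472.72 watts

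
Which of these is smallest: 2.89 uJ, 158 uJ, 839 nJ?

839 nJ

2.89 uJ = 0.00000289 J
158 uJ = 0.000158 J
839 nJ = 0.000000839 J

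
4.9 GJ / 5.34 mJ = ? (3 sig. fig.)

918000000000

(4.9e9) / (5.34e-3) = 0.9176e12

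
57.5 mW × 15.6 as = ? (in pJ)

0.000000897 pJ

57.5e-3 × 15.6e-18 = 897e-21 J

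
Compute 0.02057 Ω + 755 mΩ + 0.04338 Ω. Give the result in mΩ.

In mΩ:
  0.02057 Ω = 0.02057 × 10³ mΩ = 20.57
  755 mΩ → 755
  0.04338 Ω = 0.04338 × 10³ mΩ = 43.38
Sum: 20.57 + 755 + 43.38 = 818.95

818.95 mΩ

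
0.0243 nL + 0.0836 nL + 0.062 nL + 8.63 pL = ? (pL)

In pL:
  0.0243 nL = 0.0243 × 10^3 pL = 24.3
  0.0836 nL = 0.0836 × 10^3 pL = 83.6
  0.062 nL = 0.062 × 10^3 pL = 62
  8.63 pL → 8.63
Sum: 24.3 + 83.6 + 62 + 8.63 = 178.53

178.53 pL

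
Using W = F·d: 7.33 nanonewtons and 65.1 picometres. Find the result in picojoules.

7.33 × 10⁻⁹ × 65.1 × 10⁻¹² = 477.183 × 10⁻²¹ J

0.000000477183 picojoules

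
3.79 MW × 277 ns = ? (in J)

1.04983 J

3.79 × 10^6 × 277 × 10^-9 = 1049.83 × 10^-3 J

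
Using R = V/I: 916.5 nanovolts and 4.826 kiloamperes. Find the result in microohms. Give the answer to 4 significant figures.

(916.5 × 10^-9) / (4.826 × 10^3) = 189.909 × 10^-12 Ω

0.0001899 microohms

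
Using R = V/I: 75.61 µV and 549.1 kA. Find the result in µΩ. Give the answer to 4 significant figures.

0.0001377 µΩ

(75.61e-6) / (549.1e3) = 0.137698e-9 Ω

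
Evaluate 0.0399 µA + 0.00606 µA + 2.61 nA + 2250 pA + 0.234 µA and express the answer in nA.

In nA:
  0.0399 µA = 0.0399 × 10^3 nA = 39.9
  0.00606 µA = 0.00606 × 10^3 nA = 6.06
  2.61 nA → 2.61
  2250 pA = 2250 × 10^-3 nA = 2.25
  0.234 µA = 0.234 × 10^3 nA = 234
Sum: 39.9 + 6.06 + 2.61 + 2.25 + 234 = 284.82

284.82 nA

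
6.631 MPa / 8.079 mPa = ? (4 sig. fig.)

820800000

(6.631 × 10⁶) / (8.079 × 10⁻³) = 0.82077 × 10⁹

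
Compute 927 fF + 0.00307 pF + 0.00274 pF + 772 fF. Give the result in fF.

1704.81 fF

In fF:
  927 fF → 927
  0.00307 pF = 0.00307 × 10^3 fF = 3.07
  0.00274 pF = 0.00274 × 10^3 fF = 2.74
  772 fF → 772
Sum: 927 + 3.07 + 2.74 + 772 = 1704.81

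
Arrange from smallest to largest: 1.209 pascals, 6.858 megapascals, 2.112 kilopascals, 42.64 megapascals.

1.209 pascals < 2.112 kilopascals < 6.858 megapascals < 42.64 megapascals

1.209 pascals = 1.209 pascals
6.858 megapascals = 6858000 pascals
2.112 kilopascals = 2112 pascals
42.64 megapascals = 42640000 pascals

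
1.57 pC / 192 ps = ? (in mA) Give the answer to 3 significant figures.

(1.57 × 10⁻¹²) / (192 × 10⁻¹²) = 0.0081771 A

8.18 mA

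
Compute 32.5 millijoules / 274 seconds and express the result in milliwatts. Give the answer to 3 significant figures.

0.119 milliwatts

(32.5 × 10^-3) / (274) = 0.11861 × 10^-3 W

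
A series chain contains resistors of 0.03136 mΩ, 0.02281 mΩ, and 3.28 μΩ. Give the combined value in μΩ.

57.45 μΩ

In μΩ:
  0.03136 mΩ = 0.03136 × 10^3 μΩ = 31.36
  0.02281 mΩ = 0.02281 × 10^3 μΩ = 22.81
  3.28 μΩ → 3.28
Sum: 31.36 + 22.81 + 3.28 = 57.45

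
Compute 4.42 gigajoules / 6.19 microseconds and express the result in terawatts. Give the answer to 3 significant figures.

(4.42 × 10^9) / (6.19 × 10^-6) = 0.71405 × 10^15 W

714 terawatts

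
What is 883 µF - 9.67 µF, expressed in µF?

In µF:
  883 µF → 883
  9.67 µF → 9.67
Difference: 883 - 9.67 = 873.33

873.33 µF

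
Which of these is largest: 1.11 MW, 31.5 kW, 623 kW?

1.11 MW = 1110000 W
31.5 kW = 31500 W
623 kW = 623000 W

1.11 MW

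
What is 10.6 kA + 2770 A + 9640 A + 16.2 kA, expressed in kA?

In kA:
  10.6 kA → 10.6
  2770 A = 2770e-3 kA = 2.77
  9640 A = 9640e-3 kA = 9.64
  16.2 kA → 16.2
Sum: 10.6 + 2.77 + 9.64 + 16.2 = 39.21

39.21 kA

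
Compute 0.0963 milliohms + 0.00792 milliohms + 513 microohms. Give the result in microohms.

In microohms:
  0.0963 milliohms = 0.0963 × 10^3 microohms = 96.3
  0.00792 milliohms = 0.00792 × 10^3 microohms = 7.92
  513 microohms → 513
Sum: 96.3 + 7.92 + 513 = 617.22

617.22 microohms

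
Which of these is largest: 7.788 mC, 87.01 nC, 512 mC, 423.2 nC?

512 mC

7.788 mC = 0.007788 C
87.01 nC = 0.00000008701 C
512 mC = 0.512 C
423.2 nC = 0.0000004232 C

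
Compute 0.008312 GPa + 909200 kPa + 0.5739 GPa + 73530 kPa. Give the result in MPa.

In MPa:
  0.008312 GPa = 0.008312 × 10^3 MPa = 8.312
  909200 kPa = 909200 × 10^-3 MPa = 909.2
  0.5739 GPa = 0.5739 × 10^3 MPa = 573.9
  73530 kPa = 73530 × 10^-3 MPa = 73.53
Sum: 8.312 + 909.2 + 573.9 + 73.53 = 1564.942

1564.942 MPa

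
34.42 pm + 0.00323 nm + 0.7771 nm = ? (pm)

In pm:
  34.42 pm → 34.42
  0.00323 nm = 0.00323 × 10^3 pm = 3.23
  0.7771 nm = 0.7771 × 10^3 pm = 777.1
Sum: 34.42 + 3.23 + 777.1 = 814.75

814.75 pm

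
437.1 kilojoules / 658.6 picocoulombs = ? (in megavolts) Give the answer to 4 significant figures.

663700000 megavolts

(437.1 × 10^3) / (658.6 × 10^-12) = 0.663681 × 10^15 V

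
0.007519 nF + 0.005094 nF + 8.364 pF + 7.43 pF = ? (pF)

In pF:
  0.007519 nF = 0.007519 × 10^3 pF = 7.519
  0.005094 nF = 0.005094 × 10^3 pF = 5.094
  8.364 pF → 8.364
  7.43 pF → 7.43
Sum: 7.519 + 5.094 + 8.364 + 7.43 = 28.407

28.407 pF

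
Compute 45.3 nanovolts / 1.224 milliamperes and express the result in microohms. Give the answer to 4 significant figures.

37.01 microohms

(45.3 × 10⁻⁹) / (1.224 × 10⁻³) = 37.0098 × 10⁻⁶ Ω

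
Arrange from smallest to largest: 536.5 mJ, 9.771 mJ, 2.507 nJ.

2.507 nJ < 9.771 mJ < 536.5 mJ

536.5 mJ = 0.5365 J
9.771 mJ = 0.009771 J
2.507 nJ = 0.000000002507 J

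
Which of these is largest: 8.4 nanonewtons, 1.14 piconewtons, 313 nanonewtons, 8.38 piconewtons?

313 nanonewtons

8.4 nanonewtons = 0.0000000084 newtons
1.14 piconewtons = 0.00000000000114 newtons
313 nanonewtons = 0.000000313 newtons
8.38 piconewtons = 0.00000000000838 newtons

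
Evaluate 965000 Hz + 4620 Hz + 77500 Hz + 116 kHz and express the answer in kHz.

1163.12 kHz

In kHz:
  965000 Hz = 965000 × 10⁻³ kHz = 965
  4620 Hz = 4620 × 10⁻³ kHz = 4.62
  77500 Hz = 77500 × 10⁻³ kHz = 77.5
  116 kHz → 116
Sum: 965 + 4.62 + 77.5 + 116 = 1163.12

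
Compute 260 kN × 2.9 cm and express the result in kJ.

260 × 10³ × 2.9 × 10⁻² = 754 × 10¹ J

7.54 kJ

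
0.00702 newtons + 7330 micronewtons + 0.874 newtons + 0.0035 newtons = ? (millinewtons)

In millinewtons:
  0.00702 newtons = 0.00702 × 10³ millinewtons = 7.02
  7330 micronewtons = 7330 × 10⁻³ millinewtons = 7.33
  0.874 newtons = 0.874 × 10³ millinewtons = 874
  0.0035 newtons = 0.0035 × 10³ millinewtons = 3.5
Sum: 7.02 + 7.33 + 874 + 3.5 = 891.85

891.85 millinewtons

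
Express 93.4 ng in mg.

0.0000934 mg

nano = 10⁻⁹, milli = 10⁻³; factor is 10⁻⁶.
93.4 × 10⁻⁶ = 0.0000934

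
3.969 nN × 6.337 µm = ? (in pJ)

3.969e-9 × 6.337e-6 = 25.151553e-15 J

0.025151553 pJ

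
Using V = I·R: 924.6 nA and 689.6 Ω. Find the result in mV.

0.63760416 mV

924.6e-9 × 689.6 = 637604.16e-9 V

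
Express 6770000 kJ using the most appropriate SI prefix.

= 6.77 × 10^9 J; 10^9 is giga.

6.77 GJ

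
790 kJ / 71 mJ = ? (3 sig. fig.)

11100000

(790 × 10^3) / (71 × 10^-3) = 11.13 × 10^6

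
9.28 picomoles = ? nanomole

0.00928 nanomoles

pico = 10⁻¹², nano = 10⁻⁹; factor is 10⁻³.
9.28 × 10⁻³ = 0.00928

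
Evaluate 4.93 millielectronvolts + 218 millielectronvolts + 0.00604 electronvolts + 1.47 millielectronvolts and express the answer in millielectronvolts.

In millielectronvolts:
  4.93 millielectronvolts → 4.93
  218 millielectronvolts → 218
  0.00604 electronvolts = 0.00604e3 millielectronvolts = 6.04
  1.47 millielectronvolts → 1.47
Sum: 4.93 + 218 + 6.04 + 1.47 = 230.44

230.44 millielectronvolts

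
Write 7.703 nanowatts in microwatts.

0.007703 microwatts

nano = 1e-9, micro = 1e-6; factor is 1e-3.
7.703 × 1e-3 = 0.007703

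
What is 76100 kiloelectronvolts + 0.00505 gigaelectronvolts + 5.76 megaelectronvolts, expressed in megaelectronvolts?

86.91 megaelectronvolts

In megaelectronvolts:
  76100 kiloelectronvolts = 76100e-3 megaelectronvolts = 76.1
  0.00505 gigaelectronvolts = 0.00505e3 megaelectronvolts = 5.05
  5.76 megaelectronvolts → 5.76
Sum: 76.1 + 5.05 + 5.76 = 86.91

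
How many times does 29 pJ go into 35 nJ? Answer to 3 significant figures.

(35 × 10⁻⁹) / (29 × 10⁻¹²) = 1.207 × 10³

1210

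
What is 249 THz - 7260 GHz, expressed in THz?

241.74 THz

In THz:
  249 THz → 249
  7260 GHz = 7260 × 10^-3 THz = 7.26
Difference: 249 - 7.26 = 241.74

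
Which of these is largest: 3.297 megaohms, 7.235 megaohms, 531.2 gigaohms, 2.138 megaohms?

531.2 gigaohms

3.297 megaohms = 3297000 ohms
7.235 megaohms = 7235000 ohms
531.2 gigaohms = 531200000000 ohms
2.138 megaohms = 2138000 ohms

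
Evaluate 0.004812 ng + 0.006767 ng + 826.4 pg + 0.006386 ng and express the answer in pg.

In pg:
  0.004812 ng = 0.004812 × 10^3 pg = 4.812
  0.006767 ng = 0.006767 × 10^3 pg = 6.767
  826.4 pg → 826.4
  0.006386 ng = 0.006386 × 10^3 pg = 6.386
Sum: 4.812 + 6.767 + 826.4 + 6.386 = 844.365

844.365 pg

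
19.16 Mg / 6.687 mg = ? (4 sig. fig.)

(19.16 × 10⁶) / (6.687 × 10⁻³) = 2.8653 × 10⁹

2865000000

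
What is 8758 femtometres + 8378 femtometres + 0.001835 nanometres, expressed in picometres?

18.971 picometres

In picometres:
  8758 femtometres = 8758 × 10^-3 picometres = 8.758
  8378 femtometres = 8378 × 10^-3 picometres = 8.378
  0.001835 nanometres = 0.001835 × 10^3 picometres = 1.835
Sum: 8.758 + 8.378 + 1.835 = 18.971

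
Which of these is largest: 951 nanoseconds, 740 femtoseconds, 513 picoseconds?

951 nanoseconds = 0.000000951 seconds
740 femtoseconds = 0.00000000000074 seconds
513 picoseconds = 0.000000000513 seconds

951 nanoseconds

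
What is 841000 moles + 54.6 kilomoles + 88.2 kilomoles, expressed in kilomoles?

983.8 kilomoles

In kilomoles:
  841000 moles = 841000 × 10^-3 kilomoles = 841
  54.6 kilomoles → 54.6
  88.2 kilomoles → 88.2
Sum: 841 + 54.6 + 88.2 = 983.8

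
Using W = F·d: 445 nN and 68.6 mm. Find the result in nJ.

30.527 nJ

445 × 10^-9 × 68.6 × 10^-3 = 30527 × 10^-12 J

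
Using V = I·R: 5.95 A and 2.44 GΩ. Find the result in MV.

5.95 × 2.44 × 10^9 = 14.518 × 10^9 V

14518 MV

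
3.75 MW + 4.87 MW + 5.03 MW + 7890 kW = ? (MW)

In MW:
  3.75 MW → 3.75
  4.87 MW → 4.87
  5.03 MW → 5.03
  7890 kW = 7890 × 10^-3 MW = 7.89
Sum: 3.75 + 4.87 + 5.03 + 7.89 = 21.54

21.54 MW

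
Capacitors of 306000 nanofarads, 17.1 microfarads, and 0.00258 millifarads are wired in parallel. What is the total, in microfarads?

325.68 microfarads

In microfarads:
  306000 nanofarads = 306000 × 10^-3 microfarads = 306
  17.1 microfarads → 17.1
  0.00258 millifarads = 0.00258 × 10^3 microfarads = 2.58
Sum: 306 + 17.1 + 2.58 = 325.68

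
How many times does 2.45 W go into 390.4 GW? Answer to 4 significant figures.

(390.4 × 10^9) / (2.45) = 159.35 × 10^9

159300000000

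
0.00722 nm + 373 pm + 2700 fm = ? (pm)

In pm:
  0.00722 nm = 0.00722 × 10³ pm = 7.22
  373 pm → 373
  2700 fm = 2700 × 10⁻³ pm = 2.7
Sum: 7.22 + 373 + 2.7 = 382.92

382.92 pm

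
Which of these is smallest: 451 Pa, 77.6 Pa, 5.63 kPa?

451 Pa = 451 Pa
77.6 Pa = 77.6 Pa
5.63 kPa = 5630 Pa

77.6 Pa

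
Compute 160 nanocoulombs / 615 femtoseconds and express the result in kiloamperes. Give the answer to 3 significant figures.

(160e-9) / (615e-15) = 0.26016e6 A

260 kiloamperes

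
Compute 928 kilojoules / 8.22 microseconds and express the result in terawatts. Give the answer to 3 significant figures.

0.113 terawatts

(928e3) / (8.22e-6) = 112.9e9 W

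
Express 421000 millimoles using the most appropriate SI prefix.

= 421 moles; mantissa already in [1, 1000).

421 moles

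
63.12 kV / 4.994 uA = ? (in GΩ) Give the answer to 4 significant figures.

(63.12 × 10³) / (4.994 × 10⁻⁶) = 12.6392 × 10⁹ Ω

12.64 GΩ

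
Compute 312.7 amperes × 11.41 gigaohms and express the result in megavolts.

312.7 × 11.41 × 10⁹ = 3567.907 × 10⁹ V

3567907 megavolts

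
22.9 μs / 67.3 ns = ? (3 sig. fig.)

340

(22.9e-6) / (67.3e-9) = 0.3403e3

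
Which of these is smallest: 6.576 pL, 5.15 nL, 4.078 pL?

4.078 pL

6.576 pL = 0.000000000006576 L
5.15 nL = 0.00000000515 L
4.078 pL = 0.000000000004078 L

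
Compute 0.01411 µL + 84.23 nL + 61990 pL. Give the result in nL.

160.33 nL

In nL:
  0.01411 µL = 0.01411e3 nL = 14.11
  84.23 nL → 84.23
  61990 pL = 61990e-3 nL = 61.99
Sum: 14.11 + 84.23 + 61.99 = 160.33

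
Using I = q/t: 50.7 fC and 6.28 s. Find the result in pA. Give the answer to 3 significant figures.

0.00807 pA

(50.7e-15) / (6.28) = 8.0732e-15 A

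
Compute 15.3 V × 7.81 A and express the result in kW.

0.119493 kW

15.3 × 7.81 = 119.493 W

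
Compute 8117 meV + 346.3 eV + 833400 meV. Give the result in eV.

1187.817 eV

In eV:
  8117 meV = 8117e-3 eV = 8.117
  346.3 eV → 346.3
  833400 meV = 833400e-3 eV = 833.4
Sum: 8.117 + 346.3 + 833.4 = 1187.817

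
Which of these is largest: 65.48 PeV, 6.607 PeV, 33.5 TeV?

65.48 PeV = 65480000000000000 eV
6.607 PeV = 6607000000000000 eV
33.5 TeV = 33500000000000 eV

65.48 PeV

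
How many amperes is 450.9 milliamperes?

milli = 10⁻³, (no prefix) = 10⁰; factor is 10⁻³.
450.9 × 10⁻³ = 0.4509

0.4509 amperes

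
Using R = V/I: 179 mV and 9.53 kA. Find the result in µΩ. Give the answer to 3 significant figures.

(179 × 10⁻³) / (9.53 × 10³) = 18.783 × 10⁻⁶ Ω

18.8 µΩ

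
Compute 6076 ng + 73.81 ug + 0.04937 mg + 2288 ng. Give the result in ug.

In ug:
  6076 ng = 6076 × 10⁻³ ug = 6.076
  73.81 ug → 73.81
  0.04937 mg = 0.04937 × 10³ ug = 49.37
  2288 ng = 2288 × 10⁻³ ug = 2.288
Sum: 6.076 + 73.81 + 49.37 + 2.288 = 131.544

131.544 ug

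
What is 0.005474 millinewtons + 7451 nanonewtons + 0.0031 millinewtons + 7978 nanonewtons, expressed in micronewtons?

In micronewtons:
  0.005474 millinewtons = 0.005474 × 10³ micronewtons = 5.474
  7451 nanonewtons = 7451 × 10⁻³ micronewtons = 7.451
  0.0031 millinewtons = 0.0031 × 10³ micronewtons = 3.1
  7978 nanonewtons = 7978 × 10⁻³ micronewtons = 7.978
Sum: 5.474 + 7.451 + 3.1 + 7.978 = 24.003

24.003 micronewtons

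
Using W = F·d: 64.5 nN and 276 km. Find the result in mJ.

17.802 mJ

64.5e-9 × 276e3 = 17802e-6 J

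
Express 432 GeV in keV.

giga = 10⁹, kilo = 10³; factor is 10⁶.
432 × 10⁶ = 432000000

432000000 keV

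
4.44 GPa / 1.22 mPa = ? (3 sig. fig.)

(4.44e9) / (1.22e-3) = 3.639e12

3640000000000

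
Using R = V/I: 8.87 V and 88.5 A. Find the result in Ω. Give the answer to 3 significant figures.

(8.87) / (88.5) = 0.10023 Ω

0.100 Ω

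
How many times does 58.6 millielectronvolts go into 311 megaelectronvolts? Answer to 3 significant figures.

(311 × 10⁶) / (58.6 × 10⁻³) = 5.307 × 10⁹

5310000000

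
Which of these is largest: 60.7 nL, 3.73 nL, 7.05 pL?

60.7 nL

60.7 nL = 0.0000000607 L
3.73 nL = 0.00000000373 L
7.05 pL = 0.00000000000705 L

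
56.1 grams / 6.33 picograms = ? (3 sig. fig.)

8860000000000

(56.1) / (6.33e-12) = 8.863e12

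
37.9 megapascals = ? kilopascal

mega = 1e6, kilo = 1e3; factor is 1e3.
37.9 × 1e3 = 37900

37900 kilopascals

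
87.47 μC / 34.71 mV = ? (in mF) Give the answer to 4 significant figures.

2.520 mF

(87.47 × 10^-6) / (34.71 × 10^-3) = 2.52002 × 10^-3 F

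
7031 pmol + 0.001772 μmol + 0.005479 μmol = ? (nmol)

14.282 nmol

In nmol:
  7031 pmol = 7031 × 10^-3 nmol = 7.031
  0.001772 μmol = 0.001772 × 10^3 nmol = 1.772
  0.005479 μmol = 0.005479 × 10^3 nmol = 5.479
Sum: 7.031 + 1.772 + 5.479 = 14.282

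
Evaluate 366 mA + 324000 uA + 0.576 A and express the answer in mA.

1266 mA

In mA:
  366 mA → 366
  324000 uA = 324000e-3 mA = 324
  0.576 A = 0.576e3 mA = 576
Sum: 366 + 324 + 576 = 1266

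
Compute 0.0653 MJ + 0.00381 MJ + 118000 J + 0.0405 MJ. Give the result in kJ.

In kJ:
  0.0653 MJ = 0.0653e3 kJ = 65.3
  0.00381 MJ = 0.00381e3 kJ = 3.81
  118000 J = 118000e-3 kJ = 118
  0.0405 MJ = 0.0405e3 kJ = 40.5
Sum: 65.3 + 3.81 + 118 + 40.5 = 227.61

227.61 kJ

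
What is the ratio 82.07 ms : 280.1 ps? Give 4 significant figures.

(82.07 × 10^-3) / (280.1 × 10^-12) = 0.293 × 10^9

293000000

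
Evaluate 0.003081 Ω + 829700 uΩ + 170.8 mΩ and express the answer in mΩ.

In mΩ:
  0.003081 Ω = 0.003081 × 10^3 mΩ = 3.081
  829700 uΩ = 829700 × 10^-3 mΩ = 829.7
  170.8 mΩ → 170.8
Sum: 3.081 + 829.7 + 170.8 = 1003.581

1003.581 mΩ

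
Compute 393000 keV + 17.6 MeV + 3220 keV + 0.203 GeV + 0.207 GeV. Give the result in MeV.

823.82 MeV

In MeV:
  393000 keV = 393000e-3 MeV = 393
  17.6 MeV → 17.6
  3220 keV = 3220e-3 MeV = 3.22
  0.203 GeV = 0.203e3 MeV = 203
  0.207 GeV = 0.207e3 MeV = 207
Sum: 393 + 17.6 + 3.22 + 203 + 207 = 823.82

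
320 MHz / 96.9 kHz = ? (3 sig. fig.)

(320 × 10^6) / (96.9 × 10^3) = 3.302 × 10^3

3300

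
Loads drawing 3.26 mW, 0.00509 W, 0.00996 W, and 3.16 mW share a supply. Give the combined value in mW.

21.47 mW

In mW:
  3.26 mW → 3.26
  0.00509 W = 0.00509 × 10³ mW = 5.09
  0.00996 W = 0.00996 × 10³ mW = 9.96
  3.16 mW → 3.16
Sum: 3.26 + 5.09 + 9.96 + 3.16 = 21.47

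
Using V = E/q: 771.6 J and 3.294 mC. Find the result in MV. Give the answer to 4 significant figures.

(771.6) / (3.294e-3) = 234.244e3 V

0.2342 MV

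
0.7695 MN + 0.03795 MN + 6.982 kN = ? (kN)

814.432 kN

In kN:
  0.7695 MN = 0.7695e3 kN = 769.5
  0.03795 MN = 0.03795e3 kN = 37.95
  6.982 kN → 6.982
Sum: 769.5 + 37.95 + 6.982 = 814.432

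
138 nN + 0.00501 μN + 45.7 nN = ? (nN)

In nN:
  138 nN → 138
  0.00501 μN = 0.00501 × 10³ nN = 5.01
  45.7 nN → 45.7
Sum: 138 + 5.01 + 45.7 = 188.71

188.71 nN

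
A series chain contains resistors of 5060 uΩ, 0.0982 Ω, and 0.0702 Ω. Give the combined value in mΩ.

In mΩ:
  5060 uΩ = 5060 × 10^-3 mΩ = 5.06
  0.0982 Ω = 0.0982 × 10^3 mΩ = 98.2
  0.0702 Ω = 0.0702 × 10^3 mΩ = 70.2
Sum: 5.06 + 98.2 + 70.2 = 173.46

173.46 mΩ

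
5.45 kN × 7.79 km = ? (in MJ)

42.4555 MJ

5.45 × 10^3 × 7.79 × 10^3 = 42.4555 × 10^6 J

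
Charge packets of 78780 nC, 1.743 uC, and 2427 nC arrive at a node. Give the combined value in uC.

82.95 uC

In uC:
  78780 nC = 78780 × 10^-3 uC = 78.78
  1.743 uC → 1.743
  2427 nC = 2427 × 10^-3 uC = 2.427
Sum: 78.78 + 1.743 + 2.427 = 82.95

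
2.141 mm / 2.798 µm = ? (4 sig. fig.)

(2.141e-3) / (2.798e-6) = 0.76519e3

765.2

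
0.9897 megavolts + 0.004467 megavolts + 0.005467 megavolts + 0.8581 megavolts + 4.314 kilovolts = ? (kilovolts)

In kilovolts:
  0.9897 megavolts = 0.9897 × 10³ kilovolts = 989.7
  0.004467 megavolts = 0.004467 × 10³ kilovolts = 4.467
  0.005467 megavolts = 0.005467 × 10³ kilovolts = 5.467
  0.8581 megavolts = 0.8581 × 10³ kilovolts = 858.1
  4.314 kilovolts → 4.314
Sum: 989.7 + 4.467 + 5.467 + 858.1 + 4.314 = 1862.048

1862.048 kilovolts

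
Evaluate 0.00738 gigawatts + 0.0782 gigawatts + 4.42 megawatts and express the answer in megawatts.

In megawatts:
  0.00738 gigawatts = 0.00738 × 10^3 megawatts = 7.38
  0.0782 gigawatts = 0.0782 × 10^3 megawatts = 78.2
  4.42 megawatts → 4.42
Sum: 7.38 + 78.2 + 4.42 = 90

90 megawatts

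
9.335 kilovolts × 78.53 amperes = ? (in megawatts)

0.73307755 megawatts

9.335 × 10³ × 78.53 = 733.07755 × 10³ W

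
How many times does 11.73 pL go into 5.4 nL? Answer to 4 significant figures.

(5.4 × 10^-9) / (11.73 × 10^-12) = 0.46036 × 10^3

460.4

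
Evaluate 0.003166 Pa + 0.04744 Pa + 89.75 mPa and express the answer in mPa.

In mPa:
  0.003166 Pa = 0.003166e3 mPa = 3.166
  0.04744 Pa = 0.04744e3 mPa = 47.44
  89.75 mPa → 89.75
Sum: 3.166 + 47.44 + 89.75 = 140.356

140.356 mPa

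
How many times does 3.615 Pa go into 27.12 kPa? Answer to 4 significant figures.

(27.12 × 10^3) / (3.615) = 7.5021 × 10^3

7502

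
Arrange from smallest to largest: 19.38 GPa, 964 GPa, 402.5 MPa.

402.5 MPa < 19.38 GPa < 964 GPa

19.38 GPa = 19380000000 Pa
964 GPa = 964000000000 Pa
402.5 MPa = 402500000 Pa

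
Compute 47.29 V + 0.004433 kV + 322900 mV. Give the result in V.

374.623 V

In V:
  47.29 V → 47.29
  0.004433 kV = 0.004433 × 10^3 V = 4.433
  322900 mV = 322900 × 10^-3 V = 322.9
Sum: 47.29 + 4.433 + 322.9 = 374.623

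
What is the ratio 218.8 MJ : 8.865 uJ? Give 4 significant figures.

(218.8e6) / (8.865e-6) = 24.681e12

24680000000000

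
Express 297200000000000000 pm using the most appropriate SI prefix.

= 297.2e3 m; 1e3 is kilo.

297.2 km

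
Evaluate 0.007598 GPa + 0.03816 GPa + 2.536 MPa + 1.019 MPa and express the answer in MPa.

In MPa:
  0.007598 GPa = 0.007598e3 MPa = 7.598
  0.03816 GPa = 0.03816e3 MPa = 38.16
  2.536 MPa → 2.536
  1.019 MPa → 1.019
Sum: 7.598 + 38.16 + 2.536 + 1.019 = 49.313

49.313 MPa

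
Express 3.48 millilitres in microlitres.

3480 microlitres

milli = 10^-3, micro = 10^-6; factor is 10^3.
3.48 × 10^3 = 3480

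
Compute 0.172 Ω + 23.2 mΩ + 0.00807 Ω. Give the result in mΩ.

203.27 mΩ

In mΩ:
  0.172 Ω = 0.172 × 10³ mΩ = 172
  23.2 mΩ → 23.2
  0.00807 Ω = 0.00807 × 10³ mΩ = 8.07
Sum: 172 + 23.2 + 8.07 = 203.27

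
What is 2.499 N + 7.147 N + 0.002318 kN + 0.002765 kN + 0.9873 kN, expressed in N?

1002.029 N

In N:
  2.499 N → 2.499
  7.147 N → 7.147
  0.002318 kN = 0.002318 × 10³ N = 2.318
  0.002765 kN = 0.002765 × 10³ N = 2.765
  0.9873 kN = 0.9873 × 10³ N = 987.3
Sum: 2.499 + 7.147 + 2.318 + 2.765 + 987.3 = 1002.029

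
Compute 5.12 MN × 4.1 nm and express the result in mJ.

20.992 mJ

5.12 × 10⁶ × 4.1 × 10⁻⁹ = 20.992 × 10⁻³ J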